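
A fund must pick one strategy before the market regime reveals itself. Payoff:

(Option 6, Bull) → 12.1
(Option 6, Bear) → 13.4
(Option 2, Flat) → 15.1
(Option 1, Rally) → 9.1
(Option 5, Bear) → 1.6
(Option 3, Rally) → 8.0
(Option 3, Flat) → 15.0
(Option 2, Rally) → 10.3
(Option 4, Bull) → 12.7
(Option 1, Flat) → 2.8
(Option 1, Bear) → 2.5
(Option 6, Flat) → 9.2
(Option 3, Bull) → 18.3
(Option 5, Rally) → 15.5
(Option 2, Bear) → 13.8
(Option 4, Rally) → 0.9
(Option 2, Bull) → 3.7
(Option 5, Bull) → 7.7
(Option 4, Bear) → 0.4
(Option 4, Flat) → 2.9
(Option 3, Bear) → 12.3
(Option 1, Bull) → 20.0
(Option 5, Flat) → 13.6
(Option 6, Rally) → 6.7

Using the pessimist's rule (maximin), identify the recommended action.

Option 3

Row minima: Option 1=2.5, Option 2=3.7, Option 3=8.0, Option 4=0.4, Option 5=1.6, Option 6=6.7
Best worst-case = 8.0 → Option 3.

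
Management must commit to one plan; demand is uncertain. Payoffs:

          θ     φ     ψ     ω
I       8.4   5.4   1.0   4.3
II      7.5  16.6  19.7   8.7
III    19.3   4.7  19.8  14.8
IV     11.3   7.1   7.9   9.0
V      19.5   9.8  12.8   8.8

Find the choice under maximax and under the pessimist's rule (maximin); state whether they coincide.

maximax → III; maximin → V (disagree)

Row maxima: I=8.4, II=19.7, III=19.8, IV=11.3, V=19.5
Best best-case = 19.8 → III.
Row minima: I=1.0, II=7.5, III=4.7, IV=7.1, V=8.8
Best worst-case = 8.8 → V.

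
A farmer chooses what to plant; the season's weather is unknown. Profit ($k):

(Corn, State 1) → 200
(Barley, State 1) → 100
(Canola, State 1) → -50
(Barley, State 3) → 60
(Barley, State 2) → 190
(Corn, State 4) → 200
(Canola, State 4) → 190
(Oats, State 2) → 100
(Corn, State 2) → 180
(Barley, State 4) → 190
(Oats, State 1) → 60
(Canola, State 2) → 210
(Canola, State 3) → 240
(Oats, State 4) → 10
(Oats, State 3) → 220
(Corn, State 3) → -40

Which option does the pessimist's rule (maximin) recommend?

Row minima: Canola=-50, Barley=60, Corn=-40, Oats=10
Best worst-case = 60 → Barley.

Barley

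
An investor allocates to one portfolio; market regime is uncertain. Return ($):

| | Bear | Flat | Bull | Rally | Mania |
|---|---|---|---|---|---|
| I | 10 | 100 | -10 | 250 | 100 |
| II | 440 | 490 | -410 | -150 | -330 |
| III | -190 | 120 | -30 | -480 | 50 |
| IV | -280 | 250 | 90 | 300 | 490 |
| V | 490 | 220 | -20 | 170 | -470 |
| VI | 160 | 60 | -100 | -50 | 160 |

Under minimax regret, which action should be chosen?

Column bests: Bear=490, Flat=490, Bull=90, Rally=300, Mania=490.
I regrets: 480, 390, 100, 50, 390 → max 480
II regrets: 50, 0, 500, 450, 820 → max 820
III regrets: 680, 370, 120, 780, 440 → max 780
IV regrets: 770, 240, 0, 0, 0 → max 770
V regrets: 0, 270, 110, 130, 960 → max 960
VI regrets: 330, 430, 190, 350, 330 → max 430
Smallest max regret = 430 → VI.

VI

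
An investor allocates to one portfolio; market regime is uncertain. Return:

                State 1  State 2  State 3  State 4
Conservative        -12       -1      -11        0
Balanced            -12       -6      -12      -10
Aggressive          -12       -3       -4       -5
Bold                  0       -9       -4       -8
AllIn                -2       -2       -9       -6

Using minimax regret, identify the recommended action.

AllIn

Column bests: State 1=0, State 2=-1, State 3=-4, State 4=0.
Conservative regrets: 12, 0, 7, 0 → max 12
Balanced regrets: 12, 5, 8, 10 → max 12
Aggressive regrets: 12, 2, 0, 5 → max 12
Bold regrets: 0, 8, 0, 8 → max 8
AllIn regrets: 2, 1, 5, 6 → max 6
Smallest max regret = 6 → AllIn.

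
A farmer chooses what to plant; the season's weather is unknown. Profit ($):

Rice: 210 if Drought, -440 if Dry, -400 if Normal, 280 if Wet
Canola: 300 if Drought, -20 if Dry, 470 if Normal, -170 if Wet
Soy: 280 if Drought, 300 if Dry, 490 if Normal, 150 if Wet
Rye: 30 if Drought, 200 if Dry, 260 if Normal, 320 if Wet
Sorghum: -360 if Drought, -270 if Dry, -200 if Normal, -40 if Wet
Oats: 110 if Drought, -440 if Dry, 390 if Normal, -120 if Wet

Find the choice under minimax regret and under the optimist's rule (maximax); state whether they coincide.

Column bests: Drought=300, Dry=300, Normal=490, Wet=320.
Rice regrets: 90, 740, 890, 40 → max 890
Canola regrets: 0, 320, 20, 490 → max 490
Soy regrets: 20, 0, 0, 170 → max 170
Rye regrets: 270, 100, 230, 0 → max 270
Sorghum regrets: 660, 570, 690, 360 → max 690
Oats regrets: 190, 740, 100, 440 → max 740
Smallest max regret = 170 → Soy.
Row maxima: Rice=280, Canola=470, Soy=490, Rye=320, Sorghum=-40, Oats=390
Best best-case = 490 → Soy.

minimax regret → Soy; maximax → Soy (agree)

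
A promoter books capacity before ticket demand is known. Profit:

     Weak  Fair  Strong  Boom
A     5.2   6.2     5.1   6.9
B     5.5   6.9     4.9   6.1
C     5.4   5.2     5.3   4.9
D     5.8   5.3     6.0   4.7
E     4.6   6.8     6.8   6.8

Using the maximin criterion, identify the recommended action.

Row minima: A=5.1, B=4.9, C=4.9, D=4.7, E=4.6
Best worst-case = 5.1 → A.

A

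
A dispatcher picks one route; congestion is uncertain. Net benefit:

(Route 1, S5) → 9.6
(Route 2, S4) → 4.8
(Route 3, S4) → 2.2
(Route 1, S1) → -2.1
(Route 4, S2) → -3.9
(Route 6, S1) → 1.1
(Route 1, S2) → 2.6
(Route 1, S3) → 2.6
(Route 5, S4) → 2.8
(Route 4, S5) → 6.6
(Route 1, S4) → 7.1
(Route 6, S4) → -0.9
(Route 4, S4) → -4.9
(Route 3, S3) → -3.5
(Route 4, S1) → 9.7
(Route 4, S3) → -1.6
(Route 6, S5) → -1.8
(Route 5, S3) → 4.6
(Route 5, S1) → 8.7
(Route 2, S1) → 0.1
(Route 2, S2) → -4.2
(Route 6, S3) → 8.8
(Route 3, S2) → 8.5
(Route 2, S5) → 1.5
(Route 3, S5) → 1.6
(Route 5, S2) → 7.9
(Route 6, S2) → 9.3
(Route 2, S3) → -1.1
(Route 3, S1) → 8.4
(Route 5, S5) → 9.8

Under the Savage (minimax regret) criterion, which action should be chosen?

Column bests: S1=9.7, S2=9.3, S3=8.8, S4=7.1, S5=9.8.
Route 1 regrets: 11.8, 6.7, 6.2, 0.0, 0.2 → max 11.8
Route 2 regrets: 9.6, 13.5, 9.9, 2.3, 8.3 → max 13.5
Route 3 regrets: 1.3, 0.8, 12.3, 4.9, 8.2 → max 12.3
Route 4 regrets: 0.0, 13.2, 10.4, 12.0, 3.2 → max 13.2
Route 5 regrets: 1.0, 1.4, 4.2, 4.3, 0.0 → max 4.3
Route 6 regrets: 8.6, 0.0, 0.0, 8.0, 11.6 → max 11.6
Smallest max regret = 4.3 → Route 5.

Route 5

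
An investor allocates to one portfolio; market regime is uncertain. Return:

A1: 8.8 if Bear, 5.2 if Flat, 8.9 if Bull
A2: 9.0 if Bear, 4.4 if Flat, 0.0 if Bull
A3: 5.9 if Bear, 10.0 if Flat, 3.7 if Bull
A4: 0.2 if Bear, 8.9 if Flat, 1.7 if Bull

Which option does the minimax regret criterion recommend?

A1

Column bests: Bear=9.0, Flat=10.0, Bull=8.9.
A1 regrets: 0.2, 4.8, 0.0 → max 4.8
A2 regrets: 0.0, 5.6, 8.9 → max 8.9
A3 regrets: 3.1, 0.0, 5.2 → max 5.2
A4 regrets: 8.8, 1.1, 7.2 → max 8.8
Smallest max regret = 4.8 → A1.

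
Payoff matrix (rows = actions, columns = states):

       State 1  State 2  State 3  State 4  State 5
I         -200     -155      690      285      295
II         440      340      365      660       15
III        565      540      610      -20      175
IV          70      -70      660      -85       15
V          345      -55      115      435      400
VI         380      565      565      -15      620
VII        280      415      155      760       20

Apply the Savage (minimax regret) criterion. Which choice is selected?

VII

Column bests: State 1=565, State 2=565, State 3=690, State 4=760, State 5=620.
I regrets: 765, 720, 0, 475, 325 → max 765
II regrets: 125, 225, 325, 100, 605 → max 605
III regrets: 0, 25, 80, 780, 445 → max 780
IV regrets: 495, 635, 30, 845, 605 → max 845
V regrets: 220, 620, 575, 325, 220 → max 620
VI regrets: 185, 0, 125, 775, 0 → max 775
VII regrets: 285, 150, 535, 0, 600 → max 600
Smallest max regret = 600 → VII.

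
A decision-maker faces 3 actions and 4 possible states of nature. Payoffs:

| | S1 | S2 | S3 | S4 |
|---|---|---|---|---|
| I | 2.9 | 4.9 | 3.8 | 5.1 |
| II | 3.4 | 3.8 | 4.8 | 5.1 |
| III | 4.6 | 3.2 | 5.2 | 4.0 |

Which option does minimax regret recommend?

II

Column bests: S1=4.6, S2=4.9, S3=5.2, S4=5.1.
I regrets: 1.7, 0.0, 1.4, 0.0 → max 1.7
II regrets: 1.2, 1.1, 0.4, 0.0 → max 1.2
III regrets: 0.0, 1.7, 0.0, 1.1 → max 1.7
Smallest max regret = 1.2 → II.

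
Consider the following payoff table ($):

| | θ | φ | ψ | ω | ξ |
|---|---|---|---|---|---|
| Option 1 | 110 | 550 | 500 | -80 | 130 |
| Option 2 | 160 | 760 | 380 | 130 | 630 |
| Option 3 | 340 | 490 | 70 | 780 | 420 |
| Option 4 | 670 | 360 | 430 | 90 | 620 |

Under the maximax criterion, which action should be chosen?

Option 3

Row maxima: Option 1=550, Option 2=760, Option 3=780, Option 4=670
Best best-case = 780 → Option 3.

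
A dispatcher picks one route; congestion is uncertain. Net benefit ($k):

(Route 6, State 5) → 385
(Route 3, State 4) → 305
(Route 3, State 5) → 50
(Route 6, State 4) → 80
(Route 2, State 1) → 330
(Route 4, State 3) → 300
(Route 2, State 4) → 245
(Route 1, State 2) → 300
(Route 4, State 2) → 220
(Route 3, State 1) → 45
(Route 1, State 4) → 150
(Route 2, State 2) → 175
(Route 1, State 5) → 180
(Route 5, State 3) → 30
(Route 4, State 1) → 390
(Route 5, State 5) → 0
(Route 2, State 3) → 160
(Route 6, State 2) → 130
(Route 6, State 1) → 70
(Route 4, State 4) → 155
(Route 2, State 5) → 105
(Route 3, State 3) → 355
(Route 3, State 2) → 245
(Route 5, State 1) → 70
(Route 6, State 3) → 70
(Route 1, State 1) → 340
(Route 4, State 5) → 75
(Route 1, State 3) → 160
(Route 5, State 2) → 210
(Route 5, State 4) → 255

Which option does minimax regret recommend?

Route 1

Column bests: State 1=390, State 2=300, State 3=355, State 4=305, State 5=385.
Route 1 regrets: 50, 0, 195, 155, 205 → max 205
Route 2 regrets: 60, 125, 195, 60, 280 → max 280
Route 3 regrets: 345, 55, 0, 0, 335 → max 345
Route 4 regrets: 0, 80, 55, 150, 310 → max 310
Route 5 regrets: 320, 90, 325, 50, 385 → max 385
Route 6 regrets: 320, 170, 285, 225, 0 → max 320
Smallest max regret = 205 → Route 1.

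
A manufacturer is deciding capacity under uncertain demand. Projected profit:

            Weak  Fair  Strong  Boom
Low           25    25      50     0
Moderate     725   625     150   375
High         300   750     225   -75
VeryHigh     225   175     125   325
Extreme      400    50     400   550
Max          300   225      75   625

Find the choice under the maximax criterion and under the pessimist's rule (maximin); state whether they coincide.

maximax → High; maximin → Moderate (disagree)

Row maxima: Low=50, Moderate=725, High=750, VeryHigh=325, Extreme=550, Max=625
Best best-case = 750 → High.
Row minima: Low=0, Moderate=150, High=-75, VeryHigh=125, Extreme=50, Max=75
Best worst-case = 150 → Moderate.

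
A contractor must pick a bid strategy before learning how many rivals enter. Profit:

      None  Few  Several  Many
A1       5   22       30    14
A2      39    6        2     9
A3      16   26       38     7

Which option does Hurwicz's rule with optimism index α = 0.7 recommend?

A1: 0.7·30 + 0.3·5 = 22.5
A2: 0.7·39 + 0.3·2 = 27.9
A3: 0.7·38 + 0.3·7 = 28.7
Highest Hurwicz score = 28.7 → A3.

A3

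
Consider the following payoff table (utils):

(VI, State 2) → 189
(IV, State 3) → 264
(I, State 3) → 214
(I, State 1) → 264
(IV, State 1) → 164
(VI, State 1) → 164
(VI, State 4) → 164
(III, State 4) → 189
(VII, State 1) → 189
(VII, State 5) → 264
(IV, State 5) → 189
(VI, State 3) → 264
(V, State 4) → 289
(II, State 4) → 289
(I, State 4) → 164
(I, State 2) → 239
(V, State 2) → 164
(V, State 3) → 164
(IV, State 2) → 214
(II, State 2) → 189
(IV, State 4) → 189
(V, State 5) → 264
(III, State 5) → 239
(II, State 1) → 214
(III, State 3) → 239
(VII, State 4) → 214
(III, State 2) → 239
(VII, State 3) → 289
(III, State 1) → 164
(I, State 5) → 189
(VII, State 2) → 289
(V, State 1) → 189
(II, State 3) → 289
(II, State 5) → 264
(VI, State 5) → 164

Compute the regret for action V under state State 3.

Best payoff under State 3 is 289.
Regret = 289 − 164 = 125.

125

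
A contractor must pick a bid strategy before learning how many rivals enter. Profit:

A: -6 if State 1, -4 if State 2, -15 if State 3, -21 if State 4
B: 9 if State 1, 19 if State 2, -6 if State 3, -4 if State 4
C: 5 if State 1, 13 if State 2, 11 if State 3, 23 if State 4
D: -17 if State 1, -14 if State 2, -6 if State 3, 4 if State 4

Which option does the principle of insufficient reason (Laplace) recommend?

C

Row averages: A=-11.5, B=4.5, C=13, D=-8.25
Highest average = 13 → C.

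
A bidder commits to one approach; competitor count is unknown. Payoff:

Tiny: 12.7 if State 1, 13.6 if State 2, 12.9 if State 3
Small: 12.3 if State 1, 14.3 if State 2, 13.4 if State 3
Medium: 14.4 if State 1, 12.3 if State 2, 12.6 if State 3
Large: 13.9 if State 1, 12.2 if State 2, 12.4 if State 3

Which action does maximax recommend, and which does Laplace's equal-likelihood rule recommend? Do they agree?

maximax → Medium; laplace → Small (disagree)

Row maxima: Tiny=13.6, Small=14.3, Medium=14.4, Large=13.9
Best best-case = 14.4 → Medium.
Row averages: Tiny=196/15, Small=40/3, Medium=13.1, Large=77/6
Highest average = 40/3 → Small.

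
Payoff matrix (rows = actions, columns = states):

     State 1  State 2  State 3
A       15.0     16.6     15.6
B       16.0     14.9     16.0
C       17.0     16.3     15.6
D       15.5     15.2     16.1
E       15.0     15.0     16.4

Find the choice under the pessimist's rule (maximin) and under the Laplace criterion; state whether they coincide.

maximin → C; laplace → C (agree)

Row minima: A=15.0, B=14.9, C=15.6, D=15.2, E=15.0
Best worst-case = 15.6 → C.
Row averages: A=236/15, B=469/30, C=16.3, D=15.6, E=232/15
Highest average = 16.3 → C.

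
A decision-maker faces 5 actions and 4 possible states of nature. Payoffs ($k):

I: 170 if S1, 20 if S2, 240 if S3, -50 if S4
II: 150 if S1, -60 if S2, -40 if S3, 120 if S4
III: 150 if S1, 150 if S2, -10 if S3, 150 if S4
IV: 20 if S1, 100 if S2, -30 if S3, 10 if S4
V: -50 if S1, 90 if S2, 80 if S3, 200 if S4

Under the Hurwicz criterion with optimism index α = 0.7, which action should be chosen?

I

I: 0.7·240 + 0.3·(-50) = 153
II: 0.7·150 + 0.3·(-60) = 87
III: 0.7·150 + 0.3·(-10) = 102
IV: 0.7·100 + 0.3·(-30) = 61
V: 0.7·200 + 0.3·(-50) = 125
Highest Hurwicz score = 153 → I.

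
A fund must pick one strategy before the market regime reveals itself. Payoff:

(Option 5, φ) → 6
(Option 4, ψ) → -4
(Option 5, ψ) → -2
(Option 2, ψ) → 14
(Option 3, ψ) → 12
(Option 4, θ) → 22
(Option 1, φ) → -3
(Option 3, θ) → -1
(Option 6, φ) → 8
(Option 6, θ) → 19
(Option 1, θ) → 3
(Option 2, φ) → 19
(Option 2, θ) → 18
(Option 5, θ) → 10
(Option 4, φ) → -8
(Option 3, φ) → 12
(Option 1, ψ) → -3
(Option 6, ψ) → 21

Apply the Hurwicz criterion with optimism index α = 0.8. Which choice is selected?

Option 1: 0.8·3 + 0.2·(-3) = 1.8
Option 2: 0.8·19 + 0.2·14 = 18
Option 3: 0.8·12 + 0.2·(-1) = 9.4
Option 4: 0.8·22 + 0.2·(-8) = 16
Option 5: 0.8·10 + 0.2·(-2) = 7.6
Option 6: 0.8·21 + 0.2·8 = 18.4
Highest Hurwicz score = 18.4 → Option 6.

Option 6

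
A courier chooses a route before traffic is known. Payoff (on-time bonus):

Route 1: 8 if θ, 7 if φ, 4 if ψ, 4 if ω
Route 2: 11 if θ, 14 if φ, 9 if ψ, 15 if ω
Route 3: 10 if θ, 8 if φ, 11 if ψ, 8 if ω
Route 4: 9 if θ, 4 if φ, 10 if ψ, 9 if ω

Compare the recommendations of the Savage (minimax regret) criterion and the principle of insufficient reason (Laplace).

Column bests: θ=11, φ=14, ψ=11, ω=15.
Route 1 regrets: 3, 7, 7, 11 → max 11
Route 2 regrets: 0, 0, 2, 0 → max 2
Route 3 regrets: 1, 6, 0, 7 → max 7
Route 4 regrets: 2, 10, 1, 6 → max 10
Smallest max regret = 2 → Route 2.
Row averages: Route 1=5.75, Route 2=12.25, Route 3=9.25, Route 4=8
Highest average = 12.25 → Route 2.

minimax regret → Route 2; laplace → Route 2 (agree)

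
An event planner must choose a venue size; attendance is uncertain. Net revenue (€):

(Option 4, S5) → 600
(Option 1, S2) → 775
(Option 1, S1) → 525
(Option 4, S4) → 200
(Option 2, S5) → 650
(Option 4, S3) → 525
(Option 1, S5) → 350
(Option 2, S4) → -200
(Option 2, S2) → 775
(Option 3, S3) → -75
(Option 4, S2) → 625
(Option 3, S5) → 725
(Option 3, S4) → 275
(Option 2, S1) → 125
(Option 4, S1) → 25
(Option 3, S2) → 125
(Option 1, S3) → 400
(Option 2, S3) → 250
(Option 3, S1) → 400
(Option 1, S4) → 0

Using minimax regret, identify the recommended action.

Column bests: S1=525, S2=775, S3=525, S4=275, S5=725.
Option 1 regrets: 0, 0, 125, 275, 375 → max 375
Option 2 regrets: 400, 0, 275, 475, 75 → max 475
Option 3 regrets: 125, 650, 600, 0, 0 → max 650
Option 4 regrets: 500, 150, 0, 75, 125 → max 500
Smallest max regret = 375 → Option 1.

Option 1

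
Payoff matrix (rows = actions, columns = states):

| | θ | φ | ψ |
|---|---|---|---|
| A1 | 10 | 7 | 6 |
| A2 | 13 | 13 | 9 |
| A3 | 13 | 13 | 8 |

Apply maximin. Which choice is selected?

A2

Row minima: A1=6, A2=9, A3=8
Best worst-case = 9 → A2.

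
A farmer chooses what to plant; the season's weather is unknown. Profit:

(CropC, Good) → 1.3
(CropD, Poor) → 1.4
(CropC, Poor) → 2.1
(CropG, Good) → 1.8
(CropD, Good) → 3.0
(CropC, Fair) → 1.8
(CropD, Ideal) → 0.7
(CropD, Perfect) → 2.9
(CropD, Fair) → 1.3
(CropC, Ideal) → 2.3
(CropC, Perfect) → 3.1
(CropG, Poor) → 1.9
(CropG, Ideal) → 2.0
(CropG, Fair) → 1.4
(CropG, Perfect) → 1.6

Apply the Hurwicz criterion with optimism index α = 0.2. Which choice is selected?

CropC

CropC: 0.2·3.1 + 0.8·1.3 = 1.66
CropD: 0.2·3.0 + 0.8·0.7 = 1.16
CropG: 0.2·2.0 + 0.8·1.4 = 1.52
Highest Hurwicz score = 1.66 → CropC.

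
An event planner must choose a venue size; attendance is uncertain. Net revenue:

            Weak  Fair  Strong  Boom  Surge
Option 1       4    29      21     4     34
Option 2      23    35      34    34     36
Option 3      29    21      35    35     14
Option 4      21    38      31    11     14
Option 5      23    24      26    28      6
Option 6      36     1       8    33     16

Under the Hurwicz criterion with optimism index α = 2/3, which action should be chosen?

Option 1: 2/3·34 + 1/3·4 = 24
Option 2: 2/3·36 + 1/3·23 = 95/3
Option 3: 2/3·35 + 1/3·14 = 28
Option 4: 2/3·38 + 1/3·11 = 29
Option 5: 2/3·28 + 1/3·6 = 62/3
Option 6: 2/3·36 + 1/3·1 = 73/3
Highest Hurwicz score = 95/3 → Option 2.

Option 2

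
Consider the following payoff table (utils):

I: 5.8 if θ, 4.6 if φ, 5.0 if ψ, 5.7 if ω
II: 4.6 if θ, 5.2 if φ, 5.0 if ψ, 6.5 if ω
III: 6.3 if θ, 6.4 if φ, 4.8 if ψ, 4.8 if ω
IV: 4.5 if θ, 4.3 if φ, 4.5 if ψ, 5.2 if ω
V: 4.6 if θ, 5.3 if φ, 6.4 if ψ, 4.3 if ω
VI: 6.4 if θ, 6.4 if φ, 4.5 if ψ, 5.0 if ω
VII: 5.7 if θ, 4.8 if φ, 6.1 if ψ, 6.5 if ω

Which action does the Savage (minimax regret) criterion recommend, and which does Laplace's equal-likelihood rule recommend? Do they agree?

Column bests: θ=6.4, φ=6.4, ψ=6.4, ω=6.5.
I regrets: 0.6, 1.8, 1.4, 0.8 → max 1.8
II regrets: 1.8, 1.2, 1.4, 0.0 → max 1.8
III regrets: 0.1, 0.0, 1.6, 1.7 → max 1.7
IV regrets: 1.9, 2.1, 1.9, 1.3 → max 2.1
V regrets: 1.8, 1.1, 0.0, 2.2 → max 2.2
VI regrets: 0.0, 0.0, 1.9, 1.5 → max 1.9
VII regrets: 0.7, 1.6, 0.3, 0.0 → max 1.6
Smallest max regret = 1.6 → VII.
Row averages: I=5.275, II=5.325, III=5.575, IV=4.625, V=5.15, VI=5.575, VII=5.775
Highest average = 5.775 → VII.

minimax regret → VII; laplace → VII (agree)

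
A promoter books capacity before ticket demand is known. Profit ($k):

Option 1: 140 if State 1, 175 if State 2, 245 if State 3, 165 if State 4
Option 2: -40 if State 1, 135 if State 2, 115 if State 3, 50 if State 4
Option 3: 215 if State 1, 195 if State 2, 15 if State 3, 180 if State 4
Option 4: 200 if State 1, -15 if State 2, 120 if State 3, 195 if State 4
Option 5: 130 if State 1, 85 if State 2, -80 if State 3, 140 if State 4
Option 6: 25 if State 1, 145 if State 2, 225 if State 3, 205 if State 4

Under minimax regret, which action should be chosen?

Column bests: State 1=215, State 2=195, State 3=245, State 4=205.
Option 1 regrets: 75, 20, 0, 40 → max 75
Option 2 regrets: 255, 60, 130, 155 → max 255
Option 3 regrets: 0, 0, 230, 25 → max 230
Option 4 regrets: 15, 210, 125, 10 → max 210
Option 5 regrets: 85, 110, 325, 65 → max 325
Option 6 regrets: 190, 50, 20, 0 → max 190
Smallest max regret = 75 → Option 1.

Option 1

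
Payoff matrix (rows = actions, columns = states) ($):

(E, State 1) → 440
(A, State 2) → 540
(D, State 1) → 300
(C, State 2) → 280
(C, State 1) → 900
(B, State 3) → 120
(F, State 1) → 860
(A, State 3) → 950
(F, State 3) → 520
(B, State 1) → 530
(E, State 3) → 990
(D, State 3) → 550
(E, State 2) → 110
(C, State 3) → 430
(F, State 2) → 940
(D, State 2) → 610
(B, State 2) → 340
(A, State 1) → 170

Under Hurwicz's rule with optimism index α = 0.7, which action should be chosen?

F

A: 0.7·950 + 0.3·170 = 716
B: 0.7·530 + 0.3·120 = 407
C: 0.7·900 + 0.3·280 = 714
D: 0.7·610 + 0.3·300 = 517
E: 0.7·990 + 0.3·110 = 726
F: 0.7·940 + 0.3·520 = 814
Highest Hurwicz score = 814 → F.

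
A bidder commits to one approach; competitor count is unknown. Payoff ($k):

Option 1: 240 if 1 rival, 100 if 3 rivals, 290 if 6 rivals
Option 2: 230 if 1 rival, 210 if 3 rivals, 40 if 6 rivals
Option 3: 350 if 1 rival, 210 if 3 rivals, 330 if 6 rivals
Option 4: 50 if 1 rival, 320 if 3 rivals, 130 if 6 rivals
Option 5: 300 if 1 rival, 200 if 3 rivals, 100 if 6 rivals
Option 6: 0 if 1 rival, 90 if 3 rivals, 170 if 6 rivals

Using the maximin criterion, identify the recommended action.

Row minima: Option 1=100, Option 2=40, Option 3=210, Option 4=50, Option 5=100, Option 6=0
Best worst-case = 210 → Option 3.

Option 3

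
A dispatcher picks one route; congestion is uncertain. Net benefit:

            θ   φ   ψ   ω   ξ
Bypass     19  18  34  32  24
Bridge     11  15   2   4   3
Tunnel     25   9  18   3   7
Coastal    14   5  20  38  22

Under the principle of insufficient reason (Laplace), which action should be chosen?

Bypass

Row averages: Bypass=25.4, Bridge=7, Tunnel=12.4, Coastal=19.8
Highest average = 25.4 → Bypass.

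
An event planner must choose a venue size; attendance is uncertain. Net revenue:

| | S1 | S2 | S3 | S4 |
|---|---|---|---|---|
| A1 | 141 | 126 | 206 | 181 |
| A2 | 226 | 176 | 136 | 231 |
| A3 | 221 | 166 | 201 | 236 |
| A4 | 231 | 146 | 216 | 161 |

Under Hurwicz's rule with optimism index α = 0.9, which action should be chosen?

A1: 0.9·206 + 0.1·126 = 198
A2: 0.9·231 + 0.1·136 = 221.5
A3: 0.9·236 + 0.1·166 = 229
A4: 0.9·231 + 0.1·146 = 222.5
Highest Hurwicz score = 229 → A3.

A3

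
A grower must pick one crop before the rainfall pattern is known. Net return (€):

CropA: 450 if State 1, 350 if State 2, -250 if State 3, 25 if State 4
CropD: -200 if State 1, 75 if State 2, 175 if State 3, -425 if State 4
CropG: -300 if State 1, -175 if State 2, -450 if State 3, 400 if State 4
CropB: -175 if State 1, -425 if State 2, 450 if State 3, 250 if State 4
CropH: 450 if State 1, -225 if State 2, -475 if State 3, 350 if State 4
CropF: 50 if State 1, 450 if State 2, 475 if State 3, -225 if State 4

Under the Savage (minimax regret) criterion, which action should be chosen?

Column bests: State 1=450, State 2=450, State 3=475, State 4=400.
CropA regrets: 0, 100, 725, 375 → max 725
CropD regrets: 650, 375, 300, 825 → max 825
CropG regrets: 750, 625, 925, 0 → max 925
CropB regrets: 625, 875, 25, 150 → max 875
CropH regrets: 0, 675, 950, 50 → max 950
CropF regrets: 400, 0, 0, 625 → max 625
Smallest max regret = 625 → CropF.

CropF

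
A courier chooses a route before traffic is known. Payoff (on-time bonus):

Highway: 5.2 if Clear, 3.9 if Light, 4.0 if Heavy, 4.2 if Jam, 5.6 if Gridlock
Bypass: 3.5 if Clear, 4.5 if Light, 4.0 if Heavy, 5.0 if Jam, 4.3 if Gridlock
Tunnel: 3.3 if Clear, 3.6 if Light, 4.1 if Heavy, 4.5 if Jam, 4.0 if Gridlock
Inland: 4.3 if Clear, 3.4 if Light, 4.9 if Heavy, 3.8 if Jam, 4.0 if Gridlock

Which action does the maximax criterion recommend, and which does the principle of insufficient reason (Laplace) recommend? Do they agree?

maximax → Highway; laplace → Highway (agree)

Row maxima: Highway=5.6, Bypass=5.0, Tunnel=4.5, Inland=4.9
Best best-case = 5.6 → Highway.
Row averages: Highway=4.58, Bypass=4.26, Tunnel=3.9, Inland=4.08
Highest average = 4.58 → Highway.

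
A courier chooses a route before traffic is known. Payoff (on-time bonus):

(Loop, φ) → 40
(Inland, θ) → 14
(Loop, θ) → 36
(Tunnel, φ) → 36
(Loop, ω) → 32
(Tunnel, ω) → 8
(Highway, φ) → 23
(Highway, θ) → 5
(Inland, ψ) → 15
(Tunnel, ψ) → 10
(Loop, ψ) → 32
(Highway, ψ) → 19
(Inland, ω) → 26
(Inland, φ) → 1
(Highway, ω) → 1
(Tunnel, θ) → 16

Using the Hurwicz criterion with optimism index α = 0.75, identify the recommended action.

Loop

Tunnel: 0.75·36 + 0.25·8 = 29
Loop: 0.75·40 + 0.25·32 = 38
Highway: 0.75·23 + 0.25·1 = 17.5
Inland: 0.75·26 + 0.25·1 = 19.75
Highest Hurwicz score = 38 → Loop.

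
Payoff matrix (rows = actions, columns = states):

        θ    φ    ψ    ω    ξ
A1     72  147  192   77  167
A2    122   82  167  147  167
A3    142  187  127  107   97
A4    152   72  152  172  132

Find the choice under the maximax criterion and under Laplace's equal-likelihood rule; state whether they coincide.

maximax → A1; laplace → A2 (disagree)

Row maxima: A1=192, A2=167, A3=187, A4=172
Best best-case = 192 → A1.
Row averages: A1=131, A2=137, A3=132, A4=136
Highest average = 137 → A2.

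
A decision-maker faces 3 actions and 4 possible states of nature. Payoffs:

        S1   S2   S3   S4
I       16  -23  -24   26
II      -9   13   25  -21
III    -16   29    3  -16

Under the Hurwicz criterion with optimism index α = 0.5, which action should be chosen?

I: 0.5·26 + 0.5·(-24) = 1
II: 0.5·25 + 0.5·(-21) = 2
III: 0.5·29 + 0.5·(-16) = 6.5
Highest Hurwicz score = 6.5 → III.

III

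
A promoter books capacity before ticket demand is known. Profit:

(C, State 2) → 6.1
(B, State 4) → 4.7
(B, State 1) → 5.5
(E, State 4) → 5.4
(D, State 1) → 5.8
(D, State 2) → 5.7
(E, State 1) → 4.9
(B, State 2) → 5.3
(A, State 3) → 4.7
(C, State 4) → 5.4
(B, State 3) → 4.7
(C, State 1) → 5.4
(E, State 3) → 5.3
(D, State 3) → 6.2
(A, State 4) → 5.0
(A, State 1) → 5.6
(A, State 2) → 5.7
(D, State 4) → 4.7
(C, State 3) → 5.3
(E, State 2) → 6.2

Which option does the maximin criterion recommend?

Row minima: A=4.7, B=4.7, C=5.3, D=4.7, E=4.9
Best worst-case = 5.3 → C.

C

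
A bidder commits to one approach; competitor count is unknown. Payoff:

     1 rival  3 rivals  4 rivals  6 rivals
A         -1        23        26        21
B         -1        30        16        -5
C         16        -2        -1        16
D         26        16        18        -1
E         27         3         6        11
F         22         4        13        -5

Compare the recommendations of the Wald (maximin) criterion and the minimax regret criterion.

Row minima: A=-1, B=-5, C=-2, D=-1, E=3, F=-5
Best worst-case = 3 → E.
Column bests: 1 rival=27, 3 rivals=30, 4 rivals=26, 6 rivals=21.
A regrets: 28, 7, 0, 0 → max 28
B regrets: 28, 0, 10, 26 → max 28
C regrets: 11, 32, 27, 5 → max 32
D regrets: 1, 14, 8, 22 → max 22
E regrets: 0, 27, 20, 10 → max 27
F regrets: 5, 26, 13, 26 → max 26
Smallest max regret = 22 → D.

maximin → E; minimax regret → D (disagree)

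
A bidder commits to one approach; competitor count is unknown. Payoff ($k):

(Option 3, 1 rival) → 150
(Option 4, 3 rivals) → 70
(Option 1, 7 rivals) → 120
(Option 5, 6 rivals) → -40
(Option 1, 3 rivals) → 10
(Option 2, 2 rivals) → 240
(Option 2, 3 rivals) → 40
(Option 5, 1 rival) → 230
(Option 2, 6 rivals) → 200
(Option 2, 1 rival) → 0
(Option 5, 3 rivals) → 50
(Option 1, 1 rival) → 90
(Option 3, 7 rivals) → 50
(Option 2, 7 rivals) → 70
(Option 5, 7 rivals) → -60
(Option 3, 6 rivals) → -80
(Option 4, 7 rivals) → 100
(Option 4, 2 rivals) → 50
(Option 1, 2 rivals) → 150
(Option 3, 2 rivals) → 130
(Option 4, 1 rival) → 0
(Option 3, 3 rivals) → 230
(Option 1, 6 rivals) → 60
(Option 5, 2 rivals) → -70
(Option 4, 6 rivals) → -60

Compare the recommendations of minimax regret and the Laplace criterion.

Column bests: 1 rival=230, 2 rivals=240, 3 rivals=230, 6 rivals=200, 7 rivals=120.
Option 1 regrets: 140, 90, 220, 140, 0 → max 220
Option 2 regrets: 230, 0, 190, 0, 50 → max 230
Option 3 regrets: 80, 110, 0, 280, 70 → max 280
Option 4 regrets: 230, 190, 160, 260, 20 → max 260
Option 5 regrets: 0, 310, 180, 240, 180 → max 310
Smallest max regret = 220 → Option 1.
Row averages: Option 1=86, Option 2=110, Option 3=96, Option 4=32, Option 5=22
Highest average = 110 → Option 2.

minimax regret → Option 1; laplace → Option 2 (disagree)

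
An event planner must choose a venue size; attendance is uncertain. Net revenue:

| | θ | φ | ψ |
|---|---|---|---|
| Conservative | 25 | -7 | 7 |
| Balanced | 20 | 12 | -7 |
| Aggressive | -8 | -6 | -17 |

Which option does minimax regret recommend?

Column bests: θ=25, φ=12, ψ=7.
Conservative regrets: 0, 19, 0 → max 19
Balanced regrets: 5, 0, 14 → max 14
Aggressive regrets: 33, 18, 24 → max 33
Smallest max regret = 14 → Balanced.

Balanced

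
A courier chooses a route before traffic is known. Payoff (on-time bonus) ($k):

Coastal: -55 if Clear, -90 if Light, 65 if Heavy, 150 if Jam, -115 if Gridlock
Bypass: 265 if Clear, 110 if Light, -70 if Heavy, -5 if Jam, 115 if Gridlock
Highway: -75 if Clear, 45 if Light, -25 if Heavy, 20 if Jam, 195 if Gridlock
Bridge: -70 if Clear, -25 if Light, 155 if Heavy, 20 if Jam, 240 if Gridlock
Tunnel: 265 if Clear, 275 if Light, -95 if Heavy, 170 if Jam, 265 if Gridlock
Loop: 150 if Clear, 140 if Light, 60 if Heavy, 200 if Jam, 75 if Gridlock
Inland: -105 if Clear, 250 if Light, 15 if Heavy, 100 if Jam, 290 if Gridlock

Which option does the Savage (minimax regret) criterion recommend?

Column bests: Clear=265, Light=275, Heavy=155, Jam=200, Gridlock=290.
Coastal regrets: 320, 365, 90, 50, 405 → max 405
Bypass regrets: 0, 165, 225, 205, 175 → max 225
Highway regrets: 340, 230, 180, 180, 95 → max 340
Bridge regrets: 335, 300, 0, 180, 50 → max 335
Tunnel regrets: 0, 0, 250, 30, 25 → max 250
Loop regrets: 115, 135, 95, 0, 215 → max 215
Inland regrets: 370, 25, 140, 100, 0 → max 370
Smallest max regret = 215 → Loop.

Loop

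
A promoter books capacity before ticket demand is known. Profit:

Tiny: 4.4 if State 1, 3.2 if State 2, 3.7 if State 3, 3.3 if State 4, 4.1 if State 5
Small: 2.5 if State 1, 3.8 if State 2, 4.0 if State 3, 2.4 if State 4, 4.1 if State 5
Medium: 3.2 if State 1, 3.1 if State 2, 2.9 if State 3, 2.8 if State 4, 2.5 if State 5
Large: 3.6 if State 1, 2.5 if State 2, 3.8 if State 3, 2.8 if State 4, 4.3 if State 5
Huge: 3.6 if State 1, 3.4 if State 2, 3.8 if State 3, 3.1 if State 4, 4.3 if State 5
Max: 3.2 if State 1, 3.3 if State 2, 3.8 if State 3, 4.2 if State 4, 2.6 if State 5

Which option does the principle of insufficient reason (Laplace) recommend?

Tiny

Row averages: Tiny=3.74, Small=3.36, Medium=2.9, Large=3.4, Huge=3.64, Max=3.42
Highest average = 3.74 → Tiny.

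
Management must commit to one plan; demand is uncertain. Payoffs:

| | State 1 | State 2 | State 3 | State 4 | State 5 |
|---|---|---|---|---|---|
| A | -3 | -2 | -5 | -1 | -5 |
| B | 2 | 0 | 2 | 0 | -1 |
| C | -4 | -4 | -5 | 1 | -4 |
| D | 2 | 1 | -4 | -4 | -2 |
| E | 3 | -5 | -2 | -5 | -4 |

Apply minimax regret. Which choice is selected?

Column bests: State 1=3, State 2=1, State 3=2, State 4=1, State 5=-1.
A regrets: 6, 3, 7, 2, 4 → max 7
B regrets: 1, 1, 0, 1, 0 → max 1
C regrets: 7, 5, 7, 0, 3 → max 7
D regrets: 1, 0, 6, 5, 1 → max 6
E regrets: 0, 6, 4, 6, 3 → max 6
Smallest max regret = 1 → B.

B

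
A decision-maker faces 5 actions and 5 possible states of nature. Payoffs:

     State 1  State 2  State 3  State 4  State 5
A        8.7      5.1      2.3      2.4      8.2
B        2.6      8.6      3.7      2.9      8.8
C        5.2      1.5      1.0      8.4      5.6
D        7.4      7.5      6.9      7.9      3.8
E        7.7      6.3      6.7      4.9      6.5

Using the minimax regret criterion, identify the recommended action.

E

Column bests: State 1=8.7, State 2=8.6, State 3=6.9, State 4=8.4, State 5=8.8.
A regrets: 0.0, 3.5, 4.6, 6.0, 0.6 → max 6.0
B regrets: 6.1, 0.0, 3.2, 5.5, 0.0 → max 6.1
C regrets: 3.5, 7.1, 5.9, 0.0, 3.2 → max 7.1
D regrets: 1.3, 1.1, 0.0, 0.5, 5.0 → max 5.0
E regrets: 1.0, 2.3, 0.2, 3.5, 2.3 → max 3.5
Smallest max regret = 3.5 → E.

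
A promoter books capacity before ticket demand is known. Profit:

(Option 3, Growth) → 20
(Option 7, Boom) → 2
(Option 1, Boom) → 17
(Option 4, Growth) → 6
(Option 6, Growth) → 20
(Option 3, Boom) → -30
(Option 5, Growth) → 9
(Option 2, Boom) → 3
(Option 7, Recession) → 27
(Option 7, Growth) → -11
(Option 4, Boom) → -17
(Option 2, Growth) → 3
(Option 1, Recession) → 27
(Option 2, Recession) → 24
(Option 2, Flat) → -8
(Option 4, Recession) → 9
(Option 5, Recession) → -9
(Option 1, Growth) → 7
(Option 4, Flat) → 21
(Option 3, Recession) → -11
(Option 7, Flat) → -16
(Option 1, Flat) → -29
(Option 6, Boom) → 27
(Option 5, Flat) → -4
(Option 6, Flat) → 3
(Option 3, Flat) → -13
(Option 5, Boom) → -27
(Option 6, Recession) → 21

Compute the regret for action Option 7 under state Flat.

Best payoff under Flat is 21.
Regret = 21 − (-16) = 37.

37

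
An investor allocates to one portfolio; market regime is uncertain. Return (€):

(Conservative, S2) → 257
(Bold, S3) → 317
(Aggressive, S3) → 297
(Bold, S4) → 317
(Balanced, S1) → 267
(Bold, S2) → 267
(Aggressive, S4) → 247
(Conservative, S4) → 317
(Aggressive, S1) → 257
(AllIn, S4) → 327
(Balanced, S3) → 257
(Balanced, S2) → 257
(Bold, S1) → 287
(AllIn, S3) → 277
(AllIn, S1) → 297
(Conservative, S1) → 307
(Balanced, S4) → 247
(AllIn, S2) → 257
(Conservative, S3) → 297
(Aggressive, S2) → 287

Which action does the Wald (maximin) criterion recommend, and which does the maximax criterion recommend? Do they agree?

Row minima: Conservative=257, Balanced=247, Aggressive=247, Bold=267, AllIn=257
Best worst-case = 267 → Bold.
Row maxima: Conservative=317, Balanced=267, Aggressive=297, Bold=317, AllIn=327
Best best-case = 327 → AllIn.

maximin → Bold; maximax → AllIn (disagree)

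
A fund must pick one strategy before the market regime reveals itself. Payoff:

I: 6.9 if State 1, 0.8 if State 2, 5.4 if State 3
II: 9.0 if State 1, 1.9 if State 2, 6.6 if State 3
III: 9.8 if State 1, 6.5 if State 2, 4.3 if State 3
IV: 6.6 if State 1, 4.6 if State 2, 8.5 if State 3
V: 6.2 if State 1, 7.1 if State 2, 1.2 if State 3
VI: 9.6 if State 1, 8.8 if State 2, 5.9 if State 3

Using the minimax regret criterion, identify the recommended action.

Column bests: State 1=9.8, State 2=8.8, State 3=8.5.
I regrets: 2.9, 8.0, 3.1 → max 8.0
II regrets: 0.8, 6.9, 1.9 → max 6.9
III regrets: 0.0, 2.3, 4.2 → max 4.2
IV regrets: 3.2, 4.2, 0.0 → max 4.2
V regrets: 3.6, 1.7, 7.3 → max 7.3
VI regrets: 0.2, 0.0, 2.6 → max 2.6
Smallest max regret = 2.6 → VI.

VI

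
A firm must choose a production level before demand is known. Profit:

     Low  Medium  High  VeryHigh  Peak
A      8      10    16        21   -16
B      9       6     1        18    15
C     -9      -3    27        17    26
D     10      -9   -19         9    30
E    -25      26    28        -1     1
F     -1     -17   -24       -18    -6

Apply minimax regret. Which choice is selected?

B

Column bests: Low=10, Medium=26, High=28, VeryHigh=21, Peak=30.
A regrets: 2, 16, 12, 0, 46 → max 46
B regrets: 1, 20, 27, 3, 15 → max 27
C regrets: 19, 29, 1, 4, 4 → max 29
D regrets: 0, 35, 47, 12, 0 → max 47
E regrets: 35, 0, 0, 22, 29 → max 35
F regrets: 11, 43, 52, 39, 36 → max 52
Smallest max regret = 27 → B.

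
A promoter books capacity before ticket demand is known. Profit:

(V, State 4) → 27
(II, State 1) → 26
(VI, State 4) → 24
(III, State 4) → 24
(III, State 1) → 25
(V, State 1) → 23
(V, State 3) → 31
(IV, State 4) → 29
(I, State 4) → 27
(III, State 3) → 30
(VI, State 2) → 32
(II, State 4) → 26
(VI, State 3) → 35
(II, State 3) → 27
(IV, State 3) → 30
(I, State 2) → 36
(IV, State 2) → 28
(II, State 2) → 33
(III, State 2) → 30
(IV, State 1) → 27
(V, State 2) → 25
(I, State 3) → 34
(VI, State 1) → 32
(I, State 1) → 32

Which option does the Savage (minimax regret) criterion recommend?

Column bests: State 1=32, State 2=36, State 3=35, State 4=29.
I regrets: 0, 0, 1, 2 → max 2
II regrets: 6, 3, 8, 3 → max 8
III regrets: 7, 6, 5, 5 → max 7
IV regrets: 5, 8, 5, 0 → max 8
V regrets: 9, 11, 4, 2 → max 11
VI regrets: 0, 4, 0, 5 → max 5
Smallest max regret = 2 → I.

I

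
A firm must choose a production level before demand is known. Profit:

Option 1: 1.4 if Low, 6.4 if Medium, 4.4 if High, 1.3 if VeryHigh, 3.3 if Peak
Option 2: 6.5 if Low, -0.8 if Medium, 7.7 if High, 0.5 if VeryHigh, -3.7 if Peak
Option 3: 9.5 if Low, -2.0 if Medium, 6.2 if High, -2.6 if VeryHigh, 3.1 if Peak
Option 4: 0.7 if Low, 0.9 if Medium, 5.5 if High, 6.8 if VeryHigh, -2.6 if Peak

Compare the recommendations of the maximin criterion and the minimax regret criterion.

Row minima: Option 1=1.3, Option 2=-3.7, Option 3=-2.6, Option 4=-2.6
Best worst-case = 1.3 → Option 1.
Column bests: Low=9.5, Medium=6.4, High=7.7, VeryHigh=6.8, Peak=3.3.
Option 1 regrets: 8.1, 0.0, 3.3, 5.5, 0.0 → max 8.1
Option 2 regrets: 3.0, 7.2, 0.0, 6.3, 7.0 → max 7.2
Option 3 regrets: 0.0, 8.4, 1.5, 9.4, 0.2 → max 9.4
Option 4 regrets: 8.8, 5.5, 2.2, 0.0, 5.9 → max 8.8
Smallest max regret = 7.2 → Option 2.

maximin → Option 1; minimax regret → Option 2 (disagree)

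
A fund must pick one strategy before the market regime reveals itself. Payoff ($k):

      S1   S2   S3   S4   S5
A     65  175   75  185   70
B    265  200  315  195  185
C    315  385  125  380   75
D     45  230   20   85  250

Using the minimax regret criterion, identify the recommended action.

B

Column bests: S1=315, S2=385, S3=315, S4=380, S5=250.
A regrets: 250, 210, 240, 195, 180 → max 250
B regrets: 50, 185, 0, 185, 65 → max 185
C regrets: 0, 0, 190, 0, 175 → max 190
D regrets: 270, 155, 295, 295, 0 → max 295
Smallest max regret = 185 → B.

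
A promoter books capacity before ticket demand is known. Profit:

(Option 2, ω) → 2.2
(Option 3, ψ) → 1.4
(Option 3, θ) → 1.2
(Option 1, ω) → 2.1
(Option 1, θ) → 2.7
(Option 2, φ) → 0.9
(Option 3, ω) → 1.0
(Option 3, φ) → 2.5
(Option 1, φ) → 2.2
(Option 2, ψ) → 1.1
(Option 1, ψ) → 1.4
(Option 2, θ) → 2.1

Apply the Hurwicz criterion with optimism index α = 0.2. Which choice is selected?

Option 1

Option 1: 0.2·2.7 + 0.8·1.4 = 1.66
Option 2: 0.2·2.2 + 0.8·0.9 = 1.16
Option 3: 0.2·2.5 + 0.8·1.0 = 1.3
Highest Hurwicz score = 1.66 → Option 1.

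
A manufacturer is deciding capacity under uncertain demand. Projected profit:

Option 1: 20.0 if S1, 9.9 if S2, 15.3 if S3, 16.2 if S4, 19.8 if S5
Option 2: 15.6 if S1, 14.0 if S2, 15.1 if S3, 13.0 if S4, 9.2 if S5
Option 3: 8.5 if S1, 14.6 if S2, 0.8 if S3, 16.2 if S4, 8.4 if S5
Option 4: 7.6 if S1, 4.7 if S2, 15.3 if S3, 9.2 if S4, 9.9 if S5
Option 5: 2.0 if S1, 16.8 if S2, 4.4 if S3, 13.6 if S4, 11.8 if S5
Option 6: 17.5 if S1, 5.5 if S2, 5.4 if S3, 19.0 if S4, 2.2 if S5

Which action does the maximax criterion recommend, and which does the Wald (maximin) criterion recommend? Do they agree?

Row maxima: Option 1=20.0, Option 2=15.6, Option 3=16.2, Option 4=15.3, Option 5=16.8, Option 6=19.0
Best best-case = 20.0 → Option 1.
Row minima: Option 1=9.9, Option 2=9.2, Option 3=0.8, Option 4=4.7, Option 5=2.0, Option 6=2.2
Best worst-case = 9.9 → Option 1.

maximax → Option 1; maximin → Option 1 (agree)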